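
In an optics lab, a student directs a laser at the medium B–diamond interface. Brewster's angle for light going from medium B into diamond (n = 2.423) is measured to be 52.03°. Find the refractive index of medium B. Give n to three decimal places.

n ≈ 1.891

Full polarization of the reflected beam means tan θ_B = n₂/n₁, where n₁ is the incident medium (medium B).
n₁ = n₂ / tan θ_B = 2.423 / tan 52.03° = 1.891.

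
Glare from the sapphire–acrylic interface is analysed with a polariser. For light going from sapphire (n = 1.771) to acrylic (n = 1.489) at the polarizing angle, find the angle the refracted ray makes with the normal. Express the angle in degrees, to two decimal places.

θ_t ≈ 49.94°

θ_B = arctan(n₂/n₁) = arctan(1.489/1.771) = 40.06°.
The refracted ray is perpendicular to the reflected ray, so θ_t = 90° − θ_B = 49.94°.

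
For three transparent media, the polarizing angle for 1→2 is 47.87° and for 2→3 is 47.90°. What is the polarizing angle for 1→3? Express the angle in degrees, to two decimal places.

θ_B ≈ 50.74°

n₂/n₁ = tan 47.87° = 1.1056 and n₃/n₂ = tan 47.90° = 1.1067.
n₃/n₁ = 1.2235. Then tan θ_B(1→3) = n₃/n₁, so θ_B(1→3) = arctan(1.2235) = 50.74°.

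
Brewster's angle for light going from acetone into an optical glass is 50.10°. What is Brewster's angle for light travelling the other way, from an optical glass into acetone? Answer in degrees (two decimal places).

tan θ_B' = n₁/n₂ = 1/tan θ_B, so θ_B' = 90° − θ_B.
θ_B' = 90° − 50.10° = 39.90°.

θ_B' ≈ 39.90°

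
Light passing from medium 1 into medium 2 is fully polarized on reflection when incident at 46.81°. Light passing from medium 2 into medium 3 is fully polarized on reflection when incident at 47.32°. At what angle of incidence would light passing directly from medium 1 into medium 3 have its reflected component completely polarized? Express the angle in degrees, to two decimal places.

Each Brewster angle gives a ratio: n₂/n₁ = tan 46.81° = 1.0653, n₃/n₂ = tan 47.32° = 1.0844.
n₃/n₁ = 1.1552. Then tan θ_B(1→3) = n₃/n₁, so θ_B(1→3) = arctan(1.1552) = 49.12°.

θ_B ≈ 49.12°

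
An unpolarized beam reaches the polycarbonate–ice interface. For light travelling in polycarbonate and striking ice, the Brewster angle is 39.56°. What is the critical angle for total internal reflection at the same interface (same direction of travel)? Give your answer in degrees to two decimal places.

θ_c ≈ 55.70°

n₂/n₁ = tan 39.56° = 0.8261; the critical angle satisfies sin θ_c = n₂/n₁.
θ_c = arcsin(0.8261) = 55.70°.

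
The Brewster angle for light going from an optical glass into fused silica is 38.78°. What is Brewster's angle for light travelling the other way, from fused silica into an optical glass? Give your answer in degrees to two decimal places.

The two Brewster angles are complementary: θ_B' = 90° − θ_B = 90° − 38.78° = 51.22°.

θ_B' ≈ 51.22°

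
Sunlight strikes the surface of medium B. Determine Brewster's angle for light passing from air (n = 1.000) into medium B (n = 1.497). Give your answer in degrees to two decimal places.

θ_B ≈ 56.26°

tan θ_B = n₂/n₁ = 1.497/1.000 = 1.4970.
So θ_B = arctan 1.4970 = 56.26°.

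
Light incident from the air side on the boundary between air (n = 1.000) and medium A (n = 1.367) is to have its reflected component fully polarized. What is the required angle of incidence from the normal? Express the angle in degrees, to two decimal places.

θ_B ≈ 53.81°

Here n₂/n₁ = 1.367/1.000 = 1.3670, and Brewster's law gives tan θ_B = n₂/n₁. Taking the arctangent, θ_B = 53.81°.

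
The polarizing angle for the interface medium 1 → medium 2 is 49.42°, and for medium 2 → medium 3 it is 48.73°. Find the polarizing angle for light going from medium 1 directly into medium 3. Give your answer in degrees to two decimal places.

θ_B ≈ 53.07°

n₂/n₁ = tan 49.42° = 1.1675 and n₃/n₂ = tan 48.73° = 1.1395.
So n₃/n₁ = (n₂/n₁)(n₃/n₂) = 1.1675 × 1.1395 = 1.3304.
θ_B(1→3) = arctan(1.3304) = 53.07°.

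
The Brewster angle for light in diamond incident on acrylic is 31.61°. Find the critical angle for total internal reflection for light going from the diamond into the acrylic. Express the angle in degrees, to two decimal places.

θ_c ≈ 37.98°

tan θ_B = n₂/n₁ = tan 31.61° = 0.6154.
Total internal reflection: sin θ_c = n₂/n₁ = 0.6154.
θ_c = arcsin(0.6154) = 37.98°.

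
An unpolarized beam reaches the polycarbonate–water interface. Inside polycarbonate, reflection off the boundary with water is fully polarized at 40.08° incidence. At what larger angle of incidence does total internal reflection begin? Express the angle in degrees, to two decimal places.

tan θ_B = n₂/n₁ = tan 40.08° = 0.8415.
Total internal reflection: sin θ_c = n₂/n₁ = 0.8415.
θ_c = arcsin(0.8415) = 57.30°.

θ_c ≈ 57.30°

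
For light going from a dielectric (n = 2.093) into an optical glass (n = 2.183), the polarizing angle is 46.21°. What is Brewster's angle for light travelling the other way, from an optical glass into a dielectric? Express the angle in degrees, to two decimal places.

θ_B' ≈ 43.79°

tan θ_B' = n₁/n₂ = 1/tan θ_B, so θ_B' = 90° − θ_B.
θ_B' = 90° − 46.21° = 43.79°.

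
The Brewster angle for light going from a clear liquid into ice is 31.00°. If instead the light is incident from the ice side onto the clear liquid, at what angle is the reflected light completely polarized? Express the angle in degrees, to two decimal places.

tan θ_B' = n₁/n₂ = 1/tan θ_B, so θ_B' = 90° − θ_B.
θ_B' = 90° − 31.00° = 59.00°.

θ_B' ≈ 59.00°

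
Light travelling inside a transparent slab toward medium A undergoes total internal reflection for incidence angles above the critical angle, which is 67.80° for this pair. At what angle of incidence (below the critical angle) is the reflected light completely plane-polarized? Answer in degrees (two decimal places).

θ_B ≈ 42.80°

n₂/n₁ = sin θ_c = sin 67.80° = 0.9259.
tan θ_B equals the same ratio, so θ_B = arctan(0.9259) = 42.80°.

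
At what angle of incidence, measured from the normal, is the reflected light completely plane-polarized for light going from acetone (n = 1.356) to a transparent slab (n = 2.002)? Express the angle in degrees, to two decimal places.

tan θ_B = n₂/n₁ = 2.002/1.356 = 1.4764.
So θ_B = arctan 1.4764 = 55.89°.

θ_B ≈ 55.89°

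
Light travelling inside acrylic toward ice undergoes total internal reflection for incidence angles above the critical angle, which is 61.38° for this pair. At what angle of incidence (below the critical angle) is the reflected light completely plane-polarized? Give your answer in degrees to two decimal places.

θ_B ≈ 41.28°

sin θ_c = n₂/n₁, so n₂/n₁ = sin 61.38° = 0.8778.
Brewster: tan θ_B = n₂/n₁ = 0.8778.
θ_B = arctan(0.8778) = 41.28°.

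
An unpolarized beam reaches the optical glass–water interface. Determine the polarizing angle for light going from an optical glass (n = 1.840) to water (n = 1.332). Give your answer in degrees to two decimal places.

θ_B ≈ 35.90°

At Brewster's angle the reflected and refracted rays are perpendicular, which with Snell's law gives tan θ_B = n₂/n₁.
Here n₂/n₁ = 1.332/1.840 = 0.7239, and Brewster's law gives tan θ_B = n₂/n₁.
So θ_B = arctan 0.7239 = 35.90°.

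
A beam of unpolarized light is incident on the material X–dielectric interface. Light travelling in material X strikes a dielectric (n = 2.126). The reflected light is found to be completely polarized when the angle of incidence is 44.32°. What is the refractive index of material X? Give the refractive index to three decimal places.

n ≈ 2.177

At Brewster's angle, tan θ_B = n₂/n₁ with n₁ on the incident side (material X) and n₂ on the transmitted side (a dielectric).
n₁ = n₂ / tan θ_B = 2.126 / tan 44.32° = 2.177.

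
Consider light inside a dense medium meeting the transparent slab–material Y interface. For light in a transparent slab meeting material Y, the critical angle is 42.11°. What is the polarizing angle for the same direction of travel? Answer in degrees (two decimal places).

θ_B ≈ 33.84°

sin θ_c = n₂/n₁, so n₂/n₁ = sin 42.11° = 0.6706.
Brewster: tan θ_B = n₂/n₁ = 0.6706.
θ_B = arctan(0.6706) = 33.84°.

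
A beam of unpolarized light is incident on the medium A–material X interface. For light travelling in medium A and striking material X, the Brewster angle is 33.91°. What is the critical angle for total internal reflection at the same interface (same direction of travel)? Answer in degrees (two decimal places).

From Brewster, n₂/n₁ = tan θ_B = tan 33.91° = 0.6722.
Then sin θ_c = n₂/n₁ = 0.6722, so θ_c = arcsin 0.6722 = 42.24°.

θ_c ≈ 42.24°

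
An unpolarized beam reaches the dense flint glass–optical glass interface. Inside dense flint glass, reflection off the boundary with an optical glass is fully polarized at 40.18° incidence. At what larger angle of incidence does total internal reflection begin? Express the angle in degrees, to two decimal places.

θ_c ≈ 57.61°

n₂/n₁ = tan 40.18° = 0.8445; the critical angle satisfies sin θ_c = n₂/n₁.
θ_c = arcsin(0.8445) = 57.61°.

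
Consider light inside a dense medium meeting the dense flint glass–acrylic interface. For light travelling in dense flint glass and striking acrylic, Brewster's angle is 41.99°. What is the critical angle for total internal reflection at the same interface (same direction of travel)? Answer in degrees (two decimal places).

From Brewster, n₂/n₁ = tan θ_B = tan 41.99° = 0.9001.
Then sin θ_c = n₂/n₁ = 0.9001, so θ_c = arcsin 0.9001 = 64.17°.

θ_c ≈ 64.17°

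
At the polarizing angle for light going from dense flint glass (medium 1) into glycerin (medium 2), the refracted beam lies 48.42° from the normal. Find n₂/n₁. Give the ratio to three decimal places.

n₂/n₁ ≈ 0.887

At Brewster incidence θ_B = 90° − θ_t = 90° − 48.42° = 41.58°.
Then n₂/n₁ = tan θ_B = tan 41.58° = 0.887.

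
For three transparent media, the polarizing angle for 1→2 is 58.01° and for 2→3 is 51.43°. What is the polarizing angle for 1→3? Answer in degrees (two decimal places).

tan θ_B(1→2) = n₂/n₁ = tan 58.01° = 1.6010.
tan θ_B(2→3) = n₃/n₂ = tan 51.43° = 1.2540.
Multiplying, n₃/n₁ = 1.6010 × 1.2540 = 2.0076, and θ_B(1→3) = arctan 2.0076 = 63.52°.

θ_B ≈ 63.52°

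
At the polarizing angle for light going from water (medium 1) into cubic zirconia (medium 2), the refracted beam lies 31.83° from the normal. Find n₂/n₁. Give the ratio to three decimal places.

θ_B + θ_t = 90°, so θ_B = 90° − 31.83° = 58.17°.
Then n₂/n₁ = tan θ_B = tan 58.17° = 1.611.

n₂/n₁ ≈ 1.611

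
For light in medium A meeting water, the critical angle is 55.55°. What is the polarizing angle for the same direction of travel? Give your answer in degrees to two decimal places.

sin θ_c = n₂/n₁, so n₂/n₁ = sin 55.55° = 0.8246.
Brewster: tan θ_B = n₂/n₁ = 0.8246.
θ_B = arctan(0.8246) = 39.51°.

θ_B ≈ 39.51°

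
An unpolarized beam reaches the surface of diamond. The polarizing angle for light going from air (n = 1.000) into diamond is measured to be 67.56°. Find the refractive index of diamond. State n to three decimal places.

At the polarizing angle, tan θ_B = n₂/n₁ with n₁ on the incident side (air) and n₂ on the transmitted side (diamond).
n₂ = n₁ tan θ_B = 1.000 × tan 67.56° = 2.421.

n ≈ 2.421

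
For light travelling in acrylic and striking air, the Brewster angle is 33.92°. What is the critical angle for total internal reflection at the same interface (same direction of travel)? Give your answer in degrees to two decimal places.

n₂/n₁ = tan 33.92° = 0.6725; the critical angle satisfies sin θ_c = n₂/n₁.
θ_c = arcsin(0.6725) = 42.26°.

θ_c ≈ 42.26°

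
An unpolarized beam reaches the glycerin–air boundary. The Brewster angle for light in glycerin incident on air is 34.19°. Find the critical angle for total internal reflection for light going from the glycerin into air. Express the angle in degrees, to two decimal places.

θ_c ≈ 42.79°

From Brewster, n₂/n₁ = tan θ_B = tan 34.19° = 0.6793.
Then sin θ_c = n₂/n₁ = 0.6793, so θ_c = arcsin 0.6793 = 42.79°.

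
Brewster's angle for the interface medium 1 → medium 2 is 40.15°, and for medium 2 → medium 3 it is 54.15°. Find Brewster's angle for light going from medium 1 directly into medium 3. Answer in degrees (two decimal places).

θ_B ≈ 49.42°

Each Brewster angle gives a ratio: n₂/n₁ = tan 40.15° = 0.8436, n₃/n₂ = tan 54.15° = 1.3840.
Multiplying, n₃/n₁ = 0.8436 × 1.3840 = 1.1675, and θ_B(1→3) = arctan 1.1675 = 49.42°.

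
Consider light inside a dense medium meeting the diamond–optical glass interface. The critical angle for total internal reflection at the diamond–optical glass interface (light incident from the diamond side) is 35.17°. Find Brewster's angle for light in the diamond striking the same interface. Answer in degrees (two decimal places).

θ_B ≈ 29.94°

sin θ_c = n₂/n₁, so n₂/n₁ = sin 35.17° = 0.5760.
Brewster: tan θ_B = n₂/n₁ = 0.5760.
θ_B = arctan(0.5760) = 29.94°.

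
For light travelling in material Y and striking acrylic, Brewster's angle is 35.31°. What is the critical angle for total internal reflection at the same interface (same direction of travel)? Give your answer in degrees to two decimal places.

n₂/n₁ = tan 35.31° = 0.7083; the critical angle satisfies sin θ_c = n₂/n₁.
θ_c = arcsin(0.7083) = 45.10°.

θ_c ≈ 45.10°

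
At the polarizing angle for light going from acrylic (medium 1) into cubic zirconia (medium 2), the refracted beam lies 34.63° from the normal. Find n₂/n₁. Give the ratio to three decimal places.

n₂/n₁ ≈ 1.448

At Brewster incidence θ_B = 90° − θ_t = 90° − 34.63° = 55.37°.
tan θ_B = n₂/n₁, so n₂/n₁ = tan 55.37° = 1.448.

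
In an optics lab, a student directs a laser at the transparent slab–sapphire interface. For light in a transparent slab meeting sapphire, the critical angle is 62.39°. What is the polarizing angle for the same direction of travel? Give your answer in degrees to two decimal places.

sin θ_c = n₂/n₁, so n₂/n₁ = sin 62.39° = 0.8861.
Brewster: tan θ_B = n₂/n₁ = 0.8861.
θ_B = arctan(0.8861) = 41.54°.

θ_B ≈ 41.54°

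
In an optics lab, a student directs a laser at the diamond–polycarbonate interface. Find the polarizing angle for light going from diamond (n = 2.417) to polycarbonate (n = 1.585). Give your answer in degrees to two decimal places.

θ_B ≈ 33.26°

Here n₂/n₁ = 1.585/2.417 = 0.6558, and Brewster's law gives tan θ_B = n₂/n₁. Taking the arctangent, θ_B = 33.26°.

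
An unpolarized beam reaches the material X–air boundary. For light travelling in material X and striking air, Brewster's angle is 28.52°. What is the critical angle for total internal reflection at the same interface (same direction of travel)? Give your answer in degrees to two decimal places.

tan θ_B = n₂/n₁ = tan 28.52° = 0.5434.
Total internal reflection: sin θ_c = n₂/n₁ = 0.5434.
θ_c = arcsin(0.5434) = 32.92°.

θ_c ≈ 32.92°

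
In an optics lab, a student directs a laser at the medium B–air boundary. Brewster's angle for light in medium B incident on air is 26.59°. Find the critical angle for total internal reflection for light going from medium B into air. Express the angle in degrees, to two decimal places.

θ_c ≈ 30.04°

From Brewster, n₂/n₁ = tan θ_B = tan 26.59° = 0.5005.
Then sin θ_c = n₂/n₁ = 0.5005, so θ_c = arcsin 0.5005 = 30.04°.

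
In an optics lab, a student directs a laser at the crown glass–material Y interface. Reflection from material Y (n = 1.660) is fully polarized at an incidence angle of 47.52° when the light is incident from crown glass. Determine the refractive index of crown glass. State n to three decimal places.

Brewster's law: tan θ_B = n₂/n₁ (light incident in crown glass, refracted into material Y).
n₁ = n₂ / tan θ_B = 1.660 / tan 47.52° = 1.520.

n ≈ 1.520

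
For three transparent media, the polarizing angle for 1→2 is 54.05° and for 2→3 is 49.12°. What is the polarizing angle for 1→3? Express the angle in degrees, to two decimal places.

Each Brewster angle gives a ratio: n₂/n₁ = tan 54.05° = 1.3789, n₃/n₂ = tan 49.12° = 1.1552.
So n₃/n₁ = (n₂/n₁)(n₃/n₂) = 1.3789 × 1.1552 = 1.5930.
θ_B(1→3) = arctan(1.5930) = 57.88°.

θ_B ≈ 57.88°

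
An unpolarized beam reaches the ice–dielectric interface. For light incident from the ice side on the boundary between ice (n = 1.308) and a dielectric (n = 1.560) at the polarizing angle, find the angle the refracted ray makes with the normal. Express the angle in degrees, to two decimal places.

θ_t ≈ 39.98°

First find Brewster's angle: tan θ_B = 1.560/1.308 = 1.1927, giving θ_B = 50.02°.
Since θ_B + θ_t = 90° at Brewster incidence, θ_t = 90° − 50.02° = 39.98°.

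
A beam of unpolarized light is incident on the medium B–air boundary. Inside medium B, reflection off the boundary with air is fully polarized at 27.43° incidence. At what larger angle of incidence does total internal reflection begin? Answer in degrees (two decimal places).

From Brewster, n₂/n₁ = tan θ_B = tan 27.43° = 0.5190.
Then sin θ_c = n₂/n₁ = 0.5190, so θ_c = arcsin 0.5190 = 31.27°.

θ_c ≈ 31.27°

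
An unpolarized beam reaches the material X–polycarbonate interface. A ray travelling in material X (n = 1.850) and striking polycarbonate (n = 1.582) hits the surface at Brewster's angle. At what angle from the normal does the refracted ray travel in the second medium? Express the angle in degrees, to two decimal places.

θ_B = arctan(n₂/n₁) = arctan(1.582/1.850) = 40.53°.
At Brewster's angle the reflected and refracted rays are perpendicular, so θ_t = 90° − θ_B = 90° − 40.53° = 49.47°.

θ_t ≈ 49.47°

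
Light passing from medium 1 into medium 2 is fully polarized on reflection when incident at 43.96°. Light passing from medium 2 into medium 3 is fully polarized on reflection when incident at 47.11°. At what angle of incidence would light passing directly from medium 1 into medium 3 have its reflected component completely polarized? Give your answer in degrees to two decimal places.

θ_B ≈ 46.07°

Each Brewster angle gives a ratio: n₂/n₁ = tan 43.96° = 0.9643, n₃/n₂ = tan 47.11° = 1.0765.
So n₃/n₁ = (n₂/n₁)(n₃/n₂) = 0.9643 × 1.0765 = 1.0381.
θ_B(1→3) = arctan(1.0381) = 46.07°.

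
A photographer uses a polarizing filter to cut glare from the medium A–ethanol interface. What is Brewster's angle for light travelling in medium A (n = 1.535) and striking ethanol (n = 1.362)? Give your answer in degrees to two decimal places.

θ_B ≈ 41.58°

At Brewster's angle the reflected and refracted rays are perpendicular, which with Snell's law gives tan θ_B = n₂/n₁.
Brewster's condition: tan θ_B = n₂/n₁ = 1.362/1.535 = 0.8873. Taking the arctangent, θ_B = 41.58°.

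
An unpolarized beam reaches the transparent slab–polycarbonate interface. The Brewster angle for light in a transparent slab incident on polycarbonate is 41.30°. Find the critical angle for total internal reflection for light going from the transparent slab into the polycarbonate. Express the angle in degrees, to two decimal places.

From Brewster, n₂/n₁ = tan θ_B = tan 41.30° = 0.8785.
Then sin θ_c = n₂/n₁ = 0.8785, so θ_c = arcsin 0.8785 = 61.46°.

θ_c ≈ 61.46°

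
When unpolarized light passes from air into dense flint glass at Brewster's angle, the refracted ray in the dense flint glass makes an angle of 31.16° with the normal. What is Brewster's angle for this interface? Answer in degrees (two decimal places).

Since the reflected and refracted rays are at right angles at the polarizing angle, θ_B + θ_t = 90°.
θ_B = 90° − 31.16° = 58.84°.

θ_B ≈ 58.84°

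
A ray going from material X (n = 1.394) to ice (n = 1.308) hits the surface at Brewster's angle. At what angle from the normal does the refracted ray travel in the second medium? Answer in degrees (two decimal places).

tan θ_B = n₂/n₁ = 1.308/1.394 = 0.9383, so θ_B = 43.18°.
Since θ_B + θ_t = 90° at Brewster incidence, θ_t = 90° − 43.18° = 46.82°.

θ_t ≈ 46.82°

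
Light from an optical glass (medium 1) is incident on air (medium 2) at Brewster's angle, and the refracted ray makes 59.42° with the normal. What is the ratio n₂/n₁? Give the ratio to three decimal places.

At Brewster incidence θ_B = 90° − θ_t = 90° − 59.42° = 30.58°.
Then n₂/n₁ = tan θ_B = tan 30.58° = 0.591.

n₂/n₁ ≈ 0.591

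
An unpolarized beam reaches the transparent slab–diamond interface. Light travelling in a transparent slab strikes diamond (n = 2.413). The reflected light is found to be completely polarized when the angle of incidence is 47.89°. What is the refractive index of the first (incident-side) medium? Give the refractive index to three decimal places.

At the polarizing angle, tan θ_B = n₂/n₁ with n₁ on the incident side (a transparent slab) and n₂ on the transmitted side (diamond).
n₁ = n₂ / tan θ_B = 2.413 / tan 47.89° = 2.181.

n ≈ 2.181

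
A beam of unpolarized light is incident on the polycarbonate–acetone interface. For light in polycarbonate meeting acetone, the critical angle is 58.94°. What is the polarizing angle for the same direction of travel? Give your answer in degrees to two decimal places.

θ_B ≈ 40.58°

sin θ_c = n₂/n₁, so n₂/n₁ = sin 58.94° = 0.8566.
Brewster: tan θ_B = n₂/n₁ = 0.8566.
θ_B = arctan(0.8566) = 40.58°.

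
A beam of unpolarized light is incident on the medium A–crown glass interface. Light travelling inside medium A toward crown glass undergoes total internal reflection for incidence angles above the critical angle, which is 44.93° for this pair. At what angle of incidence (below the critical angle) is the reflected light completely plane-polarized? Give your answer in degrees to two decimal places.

θ_B ≈ 35.23°

n₂/n₁ = sin θ_c = sin 44.93° = 0.7062.
tan θ_B equals the same ratio, so θ_B = arctan(0.7062) = 35.23°.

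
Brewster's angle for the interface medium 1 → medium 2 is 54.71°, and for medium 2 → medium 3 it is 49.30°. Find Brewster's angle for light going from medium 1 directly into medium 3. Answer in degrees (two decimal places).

θ_B ≈ 58.67°

tan θ_B(1→2) = n₂/n₁ = tan 54.71° = 1.4129.
tan θ_B(2→3) = n₃/n₂ = tan 49.30° = 1.1626.
n₃/n₁ = 1.6426. Then tan θ_B(1→3) = n₃/n₁, so θ_B(1→3) = arctan(1.6426) = 58.67°.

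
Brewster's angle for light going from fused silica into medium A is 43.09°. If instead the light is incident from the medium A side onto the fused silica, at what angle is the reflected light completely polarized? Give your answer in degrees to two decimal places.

tan θ_B' = n₁/n₂ = 1/tan θ_B, so θ_B' = 90° − θ_B.
θ_B' = 90° − 43.09° = 46.91°.

θ_B' ≈ 46.91°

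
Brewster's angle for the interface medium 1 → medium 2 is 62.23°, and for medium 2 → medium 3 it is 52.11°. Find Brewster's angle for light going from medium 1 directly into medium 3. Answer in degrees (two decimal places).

n₂/n₁ = tan 62.23° = 1.8991 and n₃/n₂ = tan 52.11° = 1.2850.
n₃/n₁ = 2.4404. Then tan θ_B(1→3) = n₃/n₁, so θ_B(1→3) = arctan(2.4404) = 67.72°.

θ_B ≈ 67.72°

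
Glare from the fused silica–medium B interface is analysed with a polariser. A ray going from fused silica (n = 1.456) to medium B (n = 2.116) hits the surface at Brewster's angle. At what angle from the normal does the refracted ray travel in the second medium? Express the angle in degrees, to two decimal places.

θ_t ≈ 34.53°

θ_B = arctan(n₂/n₁) = arctan(2.116/1.456) = 55.47°.
Since θ_B + θ_t = 90° at Brewster incidence, θ_t = 90° − 55.47° = 34.53°.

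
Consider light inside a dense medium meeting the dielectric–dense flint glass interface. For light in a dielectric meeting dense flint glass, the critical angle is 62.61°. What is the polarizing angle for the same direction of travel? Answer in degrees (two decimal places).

θ_B ≈ 41.60°

n₂/n₁ = sin θ_c = sin 62.61° = 0.8879.
tan θ_B equals the same ratio, so θ_B = arctan(0.8879) = 41.60°.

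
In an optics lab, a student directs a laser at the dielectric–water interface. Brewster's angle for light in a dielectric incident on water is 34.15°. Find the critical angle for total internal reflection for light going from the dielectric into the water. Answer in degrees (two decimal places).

From Brewster, n₂/n₁ = tan θ_B = tan 34.15° = 0.6783.
Then sin θ_c = n₂/n₁ = 0.6783, so θ_c = arcsin 0.6783 = 42.71°.

θ_c ≈ 42.71°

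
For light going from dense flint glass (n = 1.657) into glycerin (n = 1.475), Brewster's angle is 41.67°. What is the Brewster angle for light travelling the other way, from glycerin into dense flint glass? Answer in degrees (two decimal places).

tan θ_B' = n₁/n₂ = 1/tan θ_B, so θ_B' = 90° − θ_B.
θ_B' = 90° − 41.67° = 48.33°.

θ_B' ≈ 48.33°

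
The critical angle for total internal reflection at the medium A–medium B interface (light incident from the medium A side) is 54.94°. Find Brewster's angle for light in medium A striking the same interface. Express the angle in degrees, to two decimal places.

sin θ_c = n₂/n₁, so n₂/n₁ = sin 54.94° = 0.8186.
Brewster: tan θ_B = n₂/n₁ = 0.8186.
θ_B = arctan(0.8186) = 39.30°.

θ_B ≈ 39.30°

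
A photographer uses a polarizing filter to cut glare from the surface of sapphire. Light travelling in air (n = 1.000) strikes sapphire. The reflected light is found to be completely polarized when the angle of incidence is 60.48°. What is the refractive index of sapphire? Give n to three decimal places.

At Brewster's angle, tan θ_B = n₂/n₁ with n₁ on the incident side (air) and n₂ on the transmitted side (sapphire).
n₂ = n₁ tan θ_B = 1.000 × tan 60.48° = 1.766.

n ≈ 1.766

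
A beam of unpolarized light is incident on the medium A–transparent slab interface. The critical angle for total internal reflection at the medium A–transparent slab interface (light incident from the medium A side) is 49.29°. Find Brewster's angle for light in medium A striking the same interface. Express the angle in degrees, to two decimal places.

n₂/n₁ = sin θ_c = sin 49.29° = 0.7580.
tan θ_B equals the same ratio, so θ_B = arctan(0.7580) = 37.16°.

θ_B ≈ 37.16°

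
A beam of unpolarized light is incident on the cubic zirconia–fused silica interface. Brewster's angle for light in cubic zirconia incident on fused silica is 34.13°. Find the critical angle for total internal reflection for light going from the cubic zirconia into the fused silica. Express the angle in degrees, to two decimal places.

n₂/n₁ = tan 34.13° = 0.6778; the critical angle satisfies sin θ_c = n₂/n₁.
θ_c = arcsin(0.6778) = 42.67°.

θ_c ≈ 42.67°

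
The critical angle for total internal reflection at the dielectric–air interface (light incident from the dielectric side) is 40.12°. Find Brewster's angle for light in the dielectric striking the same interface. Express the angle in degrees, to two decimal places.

sin θ_c = n₂/n₁, so n₂/n₁ = sin 40.12° = 0.6444.
Brewster: tan θ_B = n₂/n₁ = 0.6444.
θ_B = arctan(0.6444) = 32.80°.

θ_B ≈ 32.80°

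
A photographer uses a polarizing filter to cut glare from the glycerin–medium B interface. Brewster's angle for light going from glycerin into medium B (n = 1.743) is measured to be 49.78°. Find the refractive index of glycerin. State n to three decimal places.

n ≈ 1.474

Full polarization of the reflected beam means tan θ_B = n₂/n₁, where n₁ is the incident medium (glycerin).
n₁ = n₂ / tan θ_B = 1.743 / tan 49.78° = 1.474.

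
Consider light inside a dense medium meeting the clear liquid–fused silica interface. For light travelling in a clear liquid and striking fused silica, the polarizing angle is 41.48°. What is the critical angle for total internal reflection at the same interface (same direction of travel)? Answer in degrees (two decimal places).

From Brewster, n₂/n₁ = tan θ_B = tan 41.48° = 0.8841.
Then sin θ_c = n₂/n₁ = 0.8841, so θ_c = arcsin 0.8841 = 62.14°.

θ_c ≈ 62.14°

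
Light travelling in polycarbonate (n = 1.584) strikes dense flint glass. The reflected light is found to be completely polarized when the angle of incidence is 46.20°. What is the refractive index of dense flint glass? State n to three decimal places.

Brewster's law: tan θ_B = n₂/n₁ (light incident in polycarbonate, refracted into dense flint glass).
n₂ = n₁ tan θ_B = 1.584 × tan 46.20° = 1.652.

n ≈ 1.652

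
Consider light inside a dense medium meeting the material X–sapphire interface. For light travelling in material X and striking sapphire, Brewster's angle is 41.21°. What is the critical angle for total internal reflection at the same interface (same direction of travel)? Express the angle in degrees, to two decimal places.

n₂/n₁ = tan 41.21° = 0.8757; the critical angle satisfies sin θ_c = n₂/n₁.
θ_c = arcsin(0.8757) = 61.13°.

θ_c ≈ 61.13°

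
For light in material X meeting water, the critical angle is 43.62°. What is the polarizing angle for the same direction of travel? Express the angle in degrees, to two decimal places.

θ_B ≈ 34.60°

sin θ_c = n₂/n₁, so n₂/n₁ = sin 43.62° = 0.6899.
Brewster: tan θ_B = n₂/n₁ = 0.6899.
θ_B = arctan(0.6899) = 34.60°.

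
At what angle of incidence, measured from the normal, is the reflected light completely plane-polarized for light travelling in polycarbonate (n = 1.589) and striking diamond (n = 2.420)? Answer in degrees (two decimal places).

θ_B ≈ 56.71°

tan θ_B = n₂/n₁ = 2.420/1.589 = 1.5230. Taking the arctangent, θ_B = 56.71°.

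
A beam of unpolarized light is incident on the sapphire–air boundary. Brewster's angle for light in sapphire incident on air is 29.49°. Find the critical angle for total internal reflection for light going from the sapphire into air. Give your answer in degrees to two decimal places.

θ_c ≈ 34.44°

tan θ_B = n₂/n₁ = tan 29.49° = 0.5655.
Total internal reflection: sin θ_c = n₂/n₁ = 0.5655.
θ_c = arcsin(0.5655) = 34.44°.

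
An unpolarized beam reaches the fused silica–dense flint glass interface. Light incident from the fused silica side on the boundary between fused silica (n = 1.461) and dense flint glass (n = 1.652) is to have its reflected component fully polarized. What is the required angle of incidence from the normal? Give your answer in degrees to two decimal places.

θ_B ≈ 48.51°

Brewster's condition: tan θ_B = n₂/n₁ = 1.652/1.461 = 1.1307.
So θ_B = arctan 1.1307 = 48.51°.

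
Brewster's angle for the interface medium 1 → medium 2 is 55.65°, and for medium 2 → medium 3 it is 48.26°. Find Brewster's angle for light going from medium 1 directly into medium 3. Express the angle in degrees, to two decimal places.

n₂/n₁ = tan 55.65° = 1.4632 and n₃/n₂ = tan 48.26° = 1.1208.
n₃/n₁ = 1.6400. Then tan θ_B(1→3) = n₃/n₁, so θ_B(1→3) = arctan(1.6400) = 58.63°.

θ_B ≈ 58.63°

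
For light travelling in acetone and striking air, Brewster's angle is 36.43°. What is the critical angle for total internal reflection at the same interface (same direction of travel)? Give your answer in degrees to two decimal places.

θ_c ≈ 47.57°

tan θ_B = n₂/n₁ = tan 36.43° = 0.7381.
Total internal reflection: sin θ_c = n₂/n₁ = 0.7381.
θ_c = arcsin(0.7381) = 47.57°.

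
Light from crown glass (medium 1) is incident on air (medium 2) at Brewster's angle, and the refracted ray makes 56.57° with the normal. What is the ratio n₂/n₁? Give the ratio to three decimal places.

n₂/n₁ ≈ 0.660

At Brewster incidence θ_B = 90° − θ_t = 90° − 56.57° = 33.43°.
Then n₂/n₁ = tan θ_B = tan 33.43° = 0.660.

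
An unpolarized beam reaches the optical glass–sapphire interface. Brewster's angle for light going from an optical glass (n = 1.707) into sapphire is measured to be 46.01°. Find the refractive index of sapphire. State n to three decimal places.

n ≈ 1.768

At Brewster's angle, tan θ_B = n₂/n₁ with n₁ on the incident side (an optical glass) and n₂ on the transmitted side (sapphire).
n₂ = n₁ tan θ_B = 1.707 × tan 46.01° = 1.768.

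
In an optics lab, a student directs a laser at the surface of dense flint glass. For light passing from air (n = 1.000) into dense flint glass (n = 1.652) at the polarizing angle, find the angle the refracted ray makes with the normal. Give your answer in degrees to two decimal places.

θ_t ≈ 31.19°

First find Brewster's angle: tan θ_B = 1.652/1.000 = 1.6520, giving θ_B = 58.81°.
The refracted ray is perpendicular to the reflected ray, so θ_t = 90° − θ_B = 31.19°.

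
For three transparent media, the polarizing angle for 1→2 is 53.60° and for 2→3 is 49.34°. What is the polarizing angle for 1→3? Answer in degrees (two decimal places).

tan θ_B(1→2) = n₂/n₁ = tan 53.60° = 1.3564.
tan θ_B(2→3) = n₃/n₂ = tan 49.34° = 1.1643.
n₃/n₁ = 1.5792. Then tan θ_B(1→3) = n₃/n₁, so θ_B(1→3) = arctan(1.5792) = 57.66°.

θ_B ≈ 57.66°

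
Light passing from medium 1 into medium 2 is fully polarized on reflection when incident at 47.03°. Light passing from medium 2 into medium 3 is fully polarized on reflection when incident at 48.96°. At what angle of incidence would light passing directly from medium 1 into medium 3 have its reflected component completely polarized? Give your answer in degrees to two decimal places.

Each Brewster angle gives a ratio: n₂/n₁ = tan 47.03° = 1.0735, n₃/n₂ = tan 48.96° = 1.1487.
Multiplying, n₃/n₁ = 1.0735 × 1.1487 = 1.2332, and θ_B(1→3) = arctan 1.2332 = 50.96°.

θ_B ≈ 50.96°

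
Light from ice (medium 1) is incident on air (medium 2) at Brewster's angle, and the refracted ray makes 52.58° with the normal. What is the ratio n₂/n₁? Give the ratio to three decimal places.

n₂/n₁ ≈ 0.765

θ_B + θ_t = 90°, so θ_B = 90° − 52.58° = 37.42°.
tan θ_B = n₂/n₁, so n₂/n₁ = tan 37.42° = 0.765.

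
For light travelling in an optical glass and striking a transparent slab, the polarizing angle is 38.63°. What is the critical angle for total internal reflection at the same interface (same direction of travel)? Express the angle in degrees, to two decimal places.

tan θ_B = n₂/n₁ = tan 38.63° = 0.7991.
Total internal reflection: sin θ_c = n₂/n₁ = 0.7991.
θ_c = arcsin(0.7991) = 53.05°.

θ_c ≈ 53.05°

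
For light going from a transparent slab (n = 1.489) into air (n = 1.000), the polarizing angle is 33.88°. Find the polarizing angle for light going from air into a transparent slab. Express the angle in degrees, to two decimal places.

tan θ_B' = n₁/n₂ = 1/tan θ_B, so θ_B' = 90° − θ_B.
θ_B' = 90° − 33.88° = 56.12°.

θ_B' ≈ 56.12°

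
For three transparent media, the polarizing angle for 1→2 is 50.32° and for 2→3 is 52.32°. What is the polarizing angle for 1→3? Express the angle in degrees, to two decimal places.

tan θ_B(1→2) = n₂/n₁ = tan 50.32° = 1.2054.
tan θ_B(2→3) = n₃/n₂ = tan 52.32° = 1.2948.
n₃/n₁ = 1.5607. Then tan θ_B(1→3) = n₃/n₁, so θ_B(1→3) = arctan(1.5607) = 57.35°.

θ_B ≈ 57.35°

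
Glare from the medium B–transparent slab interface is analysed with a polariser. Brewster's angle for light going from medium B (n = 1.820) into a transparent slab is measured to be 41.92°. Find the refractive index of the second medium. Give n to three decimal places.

Full polarization of the reflected beam means tan θ_B = n₂/n₁, where n₁ is the incident medium (medium B).
n₂ = n₁ tan θ_B = 1.820 × tan 41.92° = 1.634.

n ≈ 1.634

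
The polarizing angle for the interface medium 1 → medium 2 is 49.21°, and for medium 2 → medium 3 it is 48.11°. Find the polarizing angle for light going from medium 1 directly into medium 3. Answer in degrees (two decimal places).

Each Brewster angle gives a ratio: n₂/n₁ = tan 49.21° = 1.1589, n₃/n₂ = tan 48.11° = 1.1149.
n₃/n₁ = 1.2921. Then tan θ_B(1→3) = n₃/n₁, so θ_B(1→3) = arctan(1.2921) = 52.26°.

θ_B ≈ 52.26°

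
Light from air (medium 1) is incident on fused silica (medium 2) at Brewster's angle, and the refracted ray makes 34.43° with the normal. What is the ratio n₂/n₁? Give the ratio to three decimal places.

n₂/n₁ ≈ 1.459

θ_B + θ_t = 90°, so θ_B = 90° − 34.43° = 55.57°.
Then n₂/n₁ = tan θ_B = tan 55.57° = 1.459.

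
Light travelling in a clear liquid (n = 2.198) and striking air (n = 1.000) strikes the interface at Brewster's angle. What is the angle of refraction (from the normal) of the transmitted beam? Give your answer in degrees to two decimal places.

θ_t ≈ 65.54°

θ_B = arctan(n₂/n₁) = arctan(1.000/2.198) = 24.46°.
At Brewster's angle the reflected and refracted rays are perpendicular, so θ_t = 90° − θ_B = 90° − 24.46° = 65.54°.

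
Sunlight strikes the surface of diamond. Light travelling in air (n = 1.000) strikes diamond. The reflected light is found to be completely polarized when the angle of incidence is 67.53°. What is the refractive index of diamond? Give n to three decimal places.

n ≈ 2.418

At Brewster's angle, tan θ_B = n₂/n₁ with n₁ on the incident side (air) and n₂ on the transmitted side (diamond).
n₂ = n₁ tan θ_B = 1.000 × tan 67.53° = 2.418.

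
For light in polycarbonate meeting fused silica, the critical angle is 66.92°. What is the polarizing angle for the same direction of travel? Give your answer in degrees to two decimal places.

At the critical angle sin θ_c = n₂/n₁, giving n₂/n₁ = sin 66.92° = 0.9200.
Then tan θ_B = n₂/n₁ = 0.9200, so θ_B = arctan 0.9200 = 42.61°.

θ_B ≈ 42.61°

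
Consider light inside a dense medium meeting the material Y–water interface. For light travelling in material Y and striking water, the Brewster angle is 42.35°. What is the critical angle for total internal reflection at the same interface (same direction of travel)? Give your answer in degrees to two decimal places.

θ_c ≈ 65.72°

n₂/n₁ = tan 42.35° = 0.9115; the critical angle satisfies sin θ_c = n₂/n₁.
θ_c = arcsin(0.9115) = 65.72°.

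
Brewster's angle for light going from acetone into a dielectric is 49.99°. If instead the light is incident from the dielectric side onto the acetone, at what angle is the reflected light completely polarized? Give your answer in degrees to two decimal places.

θ_B' ≈ 40.01°

tan θ_B' = n₁/n₂ = 1/tan θ_B, so θ_B' = 90° − θ_B.
θ_B' = 90° − 49.99° = 40.01°.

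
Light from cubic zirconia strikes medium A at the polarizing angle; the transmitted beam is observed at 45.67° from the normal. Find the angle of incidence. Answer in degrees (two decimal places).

Brewster's condition makes the reflected and refracted beams perpendicular: θ_B + θ_t = 90°.
So θ_B = 90° − θ_t = 90° − 45.67° = 44.33°.

θ_B ≈ 44.33°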